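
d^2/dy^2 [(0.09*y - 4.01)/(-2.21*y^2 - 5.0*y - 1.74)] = (-(0.09*y - 4.01)*(4.42*y + 5.0)*(8.84*y + 10.0) + (1.1934*y - 16.8242)*(2.21*y^2 + 5.0*y + 1.74))/(2.21*y^2 + 5.0*y + 1.74)^3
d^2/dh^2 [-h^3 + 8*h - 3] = -6*h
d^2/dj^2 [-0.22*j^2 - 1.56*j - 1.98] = -0.440000000000000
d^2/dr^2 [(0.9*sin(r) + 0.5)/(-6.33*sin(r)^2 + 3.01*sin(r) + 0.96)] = (-36.06201*sin(r)^5 - 97.28577*sin(r)^4 + 67.88925*sin(r)^3 + 106.12369*sin(r)^2 - 23.72982*sin(r) + 9.93562)/(-6.33*sin(r)^2 + 3.01*sin(r) + 0.96)^3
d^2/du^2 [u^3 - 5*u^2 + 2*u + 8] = 6*u - 10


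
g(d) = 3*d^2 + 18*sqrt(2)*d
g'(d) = 6*d + 18*sqrt(2)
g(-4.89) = -52.74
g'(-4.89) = -3.88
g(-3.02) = -49.52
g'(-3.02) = 7.34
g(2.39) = 77.98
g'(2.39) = 39.80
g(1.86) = 57.73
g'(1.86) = 36.62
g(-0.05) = -1.27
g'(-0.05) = 25.16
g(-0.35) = -8.54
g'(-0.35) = 23.36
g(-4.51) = -53.79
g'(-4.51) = -1.60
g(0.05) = 1.28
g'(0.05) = 25.76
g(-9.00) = 13.90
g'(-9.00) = -28.54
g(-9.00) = 13.90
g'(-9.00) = -28.54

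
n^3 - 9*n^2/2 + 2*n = n*(n - 4)*(n - 1/2)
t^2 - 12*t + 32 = (t - 8)*(t - 4)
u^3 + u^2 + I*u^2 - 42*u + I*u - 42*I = (u - 6)*(u + 7)*(u + I)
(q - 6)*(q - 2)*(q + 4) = q^3 - 4*q^2 - 20*q + 48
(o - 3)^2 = o^2 - 6*o + 9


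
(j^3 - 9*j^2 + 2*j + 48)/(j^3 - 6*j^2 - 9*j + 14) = (j^2 - 11*j + 24)/(j^2 - 8*j + 7)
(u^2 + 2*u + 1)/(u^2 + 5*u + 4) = (u + 1)/(u + 4)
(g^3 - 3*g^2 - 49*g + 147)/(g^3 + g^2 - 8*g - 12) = (g^2 - 49)/(g^2 + 4*g + 4)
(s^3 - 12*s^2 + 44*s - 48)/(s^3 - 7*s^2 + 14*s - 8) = (s - 6)/(s - 1)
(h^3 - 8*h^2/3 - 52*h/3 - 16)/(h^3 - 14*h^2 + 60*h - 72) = (3*h^2 + 10*h + 8)/(3*(h^2 - 8*h + 12))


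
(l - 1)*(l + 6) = l^2 + 5*l - 6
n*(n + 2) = n^2 + 2*n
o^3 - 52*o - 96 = (o - 8)*(o + 2)*(o + 6)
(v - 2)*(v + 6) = v^2 + 4*v - 12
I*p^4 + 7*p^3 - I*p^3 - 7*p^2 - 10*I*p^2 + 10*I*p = p*(p - 5*I)*(p - 2*I)*(I*p - I)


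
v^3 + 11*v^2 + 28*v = v*(v + 4)*(v + 7)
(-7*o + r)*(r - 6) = -7*o*r + 42*o + r^2 - 6*r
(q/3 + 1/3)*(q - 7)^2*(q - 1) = q^4/3 - 14*q^3/3 + 16*q^2 + 14*q/3 - 49/3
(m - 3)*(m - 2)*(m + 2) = m^3 - 3*m^2 - 4*m + 12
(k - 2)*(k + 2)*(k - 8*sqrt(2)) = k^3 - 8*sqrt(2)*k^2 - 4*k + 32*sqrt(2)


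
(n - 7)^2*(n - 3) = n^3 - 17*n^2 + 91*n - 147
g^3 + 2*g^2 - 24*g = g*(g - 4)*(g + 6)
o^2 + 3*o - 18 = (o - 3)*(o + 6)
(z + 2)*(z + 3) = z^2 + 5*z + 6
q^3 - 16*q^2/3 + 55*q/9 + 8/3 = (q - 3)*(q - 8/3)*(q + 1/3)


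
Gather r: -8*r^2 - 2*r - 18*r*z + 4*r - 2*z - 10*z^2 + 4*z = -8*r^2 + r*(2 - 18*z) - 10*z^2 + 2*z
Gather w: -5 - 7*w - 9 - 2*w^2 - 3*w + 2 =-2*w^2 - 10*w - 12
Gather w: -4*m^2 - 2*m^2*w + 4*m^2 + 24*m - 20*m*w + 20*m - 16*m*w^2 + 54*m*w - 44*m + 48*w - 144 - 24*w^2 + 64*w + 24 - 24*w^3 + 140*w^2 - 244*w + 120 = -24*w^3 + w^2*(116 - 16*m) + w*(-2*m^2 + 34*m - 132)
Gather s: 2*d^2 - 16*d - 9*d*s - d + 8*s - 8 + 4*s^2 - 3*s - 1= 2*d^2 - 17*d + 4*s^2 + s*(5 - 9*d) - 9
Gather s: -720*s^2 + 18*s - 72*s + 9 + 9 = -720*s^2 - 54*s + 18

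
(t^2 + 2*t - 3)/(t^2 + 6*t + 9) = (t - 1)/(t + 3)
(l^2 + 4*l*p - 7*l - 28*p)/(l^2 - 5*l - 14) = (l + 4*p)/(l + 2)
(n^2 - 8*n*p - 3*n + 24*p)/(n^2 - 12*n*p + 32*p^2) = (3 - n)/(-n + 4*p)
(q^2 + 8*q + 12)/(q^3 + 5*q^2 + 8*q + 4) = (q + 6)/(q^2 + 3*q + 2)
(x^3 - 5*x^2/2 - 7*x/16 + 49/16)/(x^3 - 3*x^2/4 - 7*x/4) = (x - 7/4)/x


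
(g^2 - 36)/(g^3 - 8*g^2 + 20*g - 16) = (g^2 - 36)/(g^3 - 8*g^2 + 20*g - 16)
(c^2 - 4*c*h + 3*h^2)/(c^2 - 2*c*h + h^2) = (c - 3*h)/(c - h)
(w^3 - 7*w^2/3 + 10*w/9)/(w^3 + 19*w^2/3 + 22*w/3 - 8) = w*(3*w - 5)/(3*(w^2 + 7*w + 12))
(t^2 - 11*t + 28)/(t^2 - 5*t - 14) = (t - 4)/(t + 2)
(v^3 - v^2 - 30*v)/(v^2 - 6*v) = v + 5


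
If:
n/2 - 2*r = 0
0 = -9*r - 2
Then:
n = -8/9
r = -2/9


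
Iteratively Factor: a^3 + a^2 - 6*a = (a)*(a^2 + a - 6) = a*(a + 3)*(a - 2)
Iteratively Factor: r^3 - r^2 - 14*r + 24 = (r + 4)*(r^2 - 5*r + 6) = (r - 2)*(r + 4)*(r - 3)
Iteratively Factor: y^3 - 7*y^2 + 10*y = (y)*(y^2 - 7*y + 10) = y*(y - 5)*(y - 2)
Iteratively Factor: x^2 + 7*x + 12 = (x + 3)*(x + 4)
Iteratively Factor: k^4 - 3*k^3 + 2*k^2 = (k - 2)*(k^3 - k^2) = (k - 2)*(k - 1)*(k^2) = k*(k - 2)*(k - 1)*(k)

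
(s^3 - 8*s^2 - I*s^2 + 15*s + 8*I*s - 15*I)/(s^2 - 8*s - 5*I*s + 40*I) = (s^3 - s^2*(8 + I) + s*(15 + 8*I) - 15*I)/(s^2 - s*(8 + 5*I) + 40*I)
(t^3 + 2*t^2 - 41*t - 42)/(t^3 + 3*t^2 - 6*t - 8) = (t^2 + t - 42)/(t^2 + 2*t - 8)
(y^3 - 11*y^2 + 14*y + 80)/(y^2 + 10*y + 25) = (y^3 - 11*y^2 + 14*y + 80)/(y^2 + 10*y + 25)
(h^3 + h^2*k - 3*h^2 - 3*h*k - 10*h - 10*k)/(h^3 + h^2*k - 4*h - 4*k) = (h - 5)/(h - 2)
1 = 1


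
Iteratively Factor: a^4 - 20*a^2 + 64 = (a - 2)*(a^3 + 2*a^2 - 16*a - 32) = (a - 2)*(a + 2)*(a^2 - 16) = (a - 4)*(a - 2)*(a + 2)*(a + 4)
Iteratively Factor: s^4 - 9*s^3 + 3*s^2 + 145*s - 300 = (s - 5)*(s^3 - 4*s^2 - 17*s + 60) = (s - 5)^2*(s^2 + s - 12) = (s - 5)^2*(s + 4)*(s - 3)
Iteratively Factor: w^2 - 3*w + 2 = (w - 1)*(w - 2)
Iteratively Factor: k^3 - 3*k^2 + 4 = (k + 1)*(k^2 - 4*k + 4) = (k - 2)*(k + 1)*(k - 2)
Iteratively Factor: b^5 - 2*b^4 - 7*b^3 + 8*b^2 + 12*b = (b - 3)*(b^4 + b^3 - 4*b^2 - 4*b) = (b - 3)*(b + 1)*(b^3 - 4*b) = b*(b - 3)*(b + 1)*(b^2 - 4) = b*(b - 3)*(b - 2)*(b + 1)*(b + 2)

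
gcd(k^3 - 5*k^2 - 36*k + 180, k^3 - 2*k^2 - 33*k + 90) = k^2 + k - 30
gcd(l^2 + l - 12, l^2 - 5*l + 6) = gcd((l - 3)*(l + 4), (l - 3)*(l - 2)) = l - 3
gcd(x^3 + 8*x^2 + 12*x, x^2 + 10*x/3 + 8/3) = x + 2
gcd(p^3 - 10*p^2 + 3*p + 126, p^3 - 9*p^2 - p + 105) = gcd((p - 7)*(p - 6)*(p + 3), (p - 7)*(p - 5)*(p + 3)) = p^2 - 4*p - 21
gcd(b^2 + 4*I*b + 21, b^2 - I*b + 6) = b - 3*I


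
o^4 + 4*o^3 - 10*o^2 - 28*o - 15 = (o - 3)*(o + 1)^2*(o + 5)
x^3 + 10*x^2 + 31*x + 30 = (x + 2)*(x + 3)*(x + 5)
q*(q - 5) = q^2 - 5*q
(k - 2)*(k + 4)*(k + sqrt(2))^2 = k^4 + 2*k^3 + 2*sqrt(2)*k^3 - 6*k^2 + 4*sqrt(2)*k^2 - 16*sqrt(2)*k + 4*k - 16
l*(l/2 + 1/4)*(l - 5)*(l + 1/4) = l^4/2 - 17*l^3/8 - 29*l^2/16 - 5*l/16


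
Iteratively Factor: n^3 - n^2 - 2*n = (n)*(n^2 - n - 2) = n*(n - 2)*(n + 1)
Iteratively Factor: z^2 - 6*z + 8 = (z - 4)*(z - 2)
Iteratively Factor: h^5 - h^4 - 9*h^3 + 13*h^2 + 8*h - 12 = (h - 2)*(h^4 + h^3 - 7*h^2 - h + 6) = (h - 2)^2*(h^3 + 3*h^2 - h - 3) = (h - 2)^2*(h + 3)*(h^2 - 1) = (h - 2)^2*(h + 1)*(h + 3)*(h - 1)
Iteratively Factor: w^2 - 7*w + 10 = (w - 2)*(w - 5)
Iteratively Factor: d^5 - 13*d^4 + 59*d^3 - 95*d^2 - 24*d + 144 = (d - 3)*(d^4 - 10*d^3 + 29*d^2 - 8*d - 48) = (d - 4)*(d - 3)*(d^3 - 6*d^2 + 5*d + 12) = (d - 4)*(d - 3)*(d + 1)*(d^2 - 7*d + 12) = (d - 4)^2*(d - 3)*(d + 1)*(d - 3)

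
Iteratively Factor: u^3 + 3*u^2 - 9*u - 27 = (u + 3)*(u^2 - 9) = (u - 3)*(u + 3)*(u + 3)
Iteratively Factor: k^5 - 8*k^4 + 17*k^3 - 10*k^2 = (k - 2)*(k^4 - 6*k^3 + 5*k^2) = k*(k - 2)*(k^3 - 6*k^2 + 5*k) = k^2*(k - 2)*(k^2 - 6*k + 5) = k^2*(k - 5)*(k - 2)*(k - 1)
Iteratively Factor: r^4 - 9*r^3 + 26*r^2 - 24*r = (r - 4)*(r^3 - 5*r^2 + 6*r) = (r - 4)*(r - 3)*(r^2 - 2*r) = r*(r - 4)*(r - 3)*(r - 2)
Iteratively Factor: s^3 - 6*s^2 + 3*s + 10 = (s - 5)*(s^2 - s - 2) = (s - 5)*(s + 1)*(s - 2)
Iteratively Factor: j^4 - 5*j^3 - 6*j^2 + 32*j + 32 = (j - 4)*(j^3 - j^2 - 10*j - 8) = (j - 4)*(j + 2)*(j^2 - 3*j - 4) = (j - 4)^2*(j + 2)*(j + 1)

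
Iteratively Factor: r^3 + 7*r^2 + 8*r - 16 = (r - 1)*(r^2 + 8*r + 16) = (r - 1)*(r + 4)*(r + 4)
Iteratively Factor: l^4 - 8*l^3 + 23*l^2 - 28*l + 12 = (l - 2)*(l^3 - 6*l^2 + 11*l - 6) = (l - 3)*(l - 2)*(l^2 - 3*l + 2) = (l - 3)*(l - 2)*(l - 1)*(l - 2)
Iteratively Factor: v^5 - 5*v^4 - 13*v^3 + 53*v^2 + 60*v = (v - 4)*(v^4 - v^3 - 17*v^2 - 15*v) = (v - 5)*(v - 4)*(v^3 + 4*v^2 + 3*v) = (v - 5)*(v - 4)*(v + 1)*(v^2 + 3*v) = (v - 5)*(v - 4)*(v + 1)*(v + 3)*(v)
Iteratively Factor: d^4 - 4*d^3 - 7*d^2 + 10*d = (d + 2)*(d^3 - 6*d^2 + 5*d) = (d - 5)*(d + 2)*(d^2 - d) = (d - 5)*(d - 1)*(d + 2)*(d)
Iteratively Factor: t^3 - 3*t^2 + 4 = (t - 2)*(t^2 - t - 2) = (t - 2)^2*(t + 1)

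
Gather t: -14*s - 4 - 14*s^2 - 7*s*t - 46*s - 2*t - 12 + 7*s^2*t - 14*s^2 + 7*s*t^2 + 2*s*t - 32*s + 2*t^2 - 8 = -28*s^2 - 92*s + t^2*(7*s + 2) + t*(7*s^2 - 5*s - 2) - 24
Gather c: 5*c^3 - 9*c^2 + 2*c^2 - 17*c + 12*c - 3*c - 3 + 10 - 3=5*c^3 - 7*c^2 - 8*c + 4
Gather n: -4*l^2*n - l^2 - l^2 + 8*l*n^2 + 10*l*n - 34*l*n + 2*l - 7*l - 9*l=-2*l^2 + 8*l*n^2 - 14*l + n*(-4*l^2 - 24*l)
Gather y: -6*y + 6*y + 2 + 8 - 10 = 0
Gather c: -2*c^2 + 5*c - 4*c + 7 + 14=-2*c^2 + c + 21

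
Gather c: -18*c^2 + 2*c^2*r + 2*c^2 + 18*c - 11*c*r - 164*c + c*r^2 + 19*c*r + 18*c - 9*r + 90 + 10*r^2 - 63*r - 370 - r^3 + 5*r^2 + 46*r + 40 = c^2*(2*r - 16) + c*(r^2 + 8*r - 128) - r^3 + 15*r^2 - 26*r - 240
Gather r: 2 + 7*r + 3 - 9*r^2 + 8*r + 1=-9*r^2 + 15*r + 6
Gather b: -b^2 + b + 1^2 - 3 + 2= -b^2 + b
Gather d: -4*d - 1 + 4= 3 - 4*d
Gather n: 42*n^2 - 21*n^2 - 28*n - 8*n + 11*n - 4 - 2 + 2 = 21*n^2 - 25*n - 4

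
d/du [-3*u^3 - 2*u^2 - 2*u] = -9*u^2 - 4*u - 2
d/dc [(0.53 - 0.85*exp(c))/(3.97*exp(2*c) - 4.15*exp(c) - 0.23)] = (3.3745*exp(2*c) - 4.2082*exp(c) + 2.395)*exp(c)/(15.7609*exp(4*c) - 32.951*exp(3*c) + 15.3963*exp(2*c) + 1.909*exp(c) + 0.0529)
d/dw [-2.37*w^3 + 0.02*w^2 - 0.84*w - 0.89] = -7.11*w^2 + 0.04*w - 0.84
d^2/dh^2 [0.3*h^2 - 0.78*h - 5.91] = 0.600000000000000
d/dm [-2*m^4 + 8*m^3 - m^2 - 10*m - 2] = -8*m^3 + 24*m^2 - 2*m - 10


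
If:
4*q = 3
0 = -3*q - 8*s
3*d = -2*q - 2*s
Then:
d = -5/16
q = 3/4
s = -9/32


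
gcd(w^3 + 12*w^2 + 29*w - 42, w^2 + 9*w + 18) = w + 6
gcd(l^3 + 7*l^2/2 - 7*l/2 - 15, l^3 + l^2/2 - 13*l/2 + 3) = l^2 + l - 6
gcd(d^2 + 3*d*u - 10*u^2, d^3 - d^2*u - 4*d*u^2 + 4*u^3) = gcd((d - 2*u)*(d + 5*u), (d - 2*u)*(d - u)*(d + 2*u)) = -d + 2*u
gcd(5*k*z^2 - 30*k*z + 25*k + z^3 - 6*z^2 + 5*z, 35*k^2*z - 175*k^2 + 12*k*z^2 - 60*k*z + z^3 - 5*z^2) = 5*k*z - 25*k + z^2 - 5*z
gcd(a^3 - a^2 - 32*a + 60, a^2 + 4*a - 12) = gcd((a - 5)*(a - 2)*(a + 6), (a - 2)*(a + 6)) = a^2 + 4*a - 12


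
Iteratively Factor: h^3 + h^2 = (h + 1)*(h^2) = h*(h + 1)*(h)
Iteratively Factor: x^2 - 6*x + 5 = (x - 1)*(x - 5)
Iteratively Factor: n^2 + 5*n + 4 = (n + 1)*(n + 4)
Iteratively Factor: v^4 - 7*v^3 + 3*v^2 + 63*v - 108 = (v - 3)*(v^3 - 4*v^2 - 9*v + 36) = (v - 3)^2*(v^2 - v - 12) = (v - 3)^2*(v + 3)*(v - 4)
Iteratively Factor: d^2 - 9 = (d + 3)*(d - 3)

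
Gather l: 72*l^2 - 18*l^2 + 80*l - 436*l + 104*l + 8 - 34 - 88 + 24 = 54*l^2 - 252*l - 90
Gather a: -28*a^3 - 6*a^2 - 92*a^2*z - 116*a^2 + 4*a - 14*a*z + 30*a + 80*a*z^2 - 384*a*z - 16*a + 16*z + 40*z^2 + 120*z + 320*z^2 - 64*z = -28*a^3 + a^2*(-92*z - 122) + a*(80*z^2 - 398*z + 18) + 360*z^2 + 72*z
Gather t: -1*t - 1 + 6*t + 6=5*t + 5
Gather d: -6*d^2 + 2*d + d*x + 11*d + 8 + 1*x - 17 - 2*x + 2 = -6*d^2 + d*(x + 13) - x - 7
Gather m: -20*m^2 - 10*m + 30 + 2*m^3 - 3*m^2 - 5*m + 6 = 2*m^3 - 23*m^2 - 15*m + 36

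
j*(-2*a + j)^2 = 4*a^2*j - 4*a*j^2 + j^3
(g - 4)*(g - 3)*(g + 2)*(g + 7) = g^4 + 2*g^3 - 37*g^2 + 10*g + 168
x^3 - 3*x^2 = x^2*(x - 3)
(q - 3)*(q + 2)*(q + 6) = q^3 + 5*q^2 - 12*q - 36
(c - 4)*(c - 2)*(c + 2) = c^3 - 4*c^2 - 4*c + 16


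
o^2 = o^2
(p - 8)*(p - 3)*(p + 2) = p^3 - 9*p^2 + 2*p + 48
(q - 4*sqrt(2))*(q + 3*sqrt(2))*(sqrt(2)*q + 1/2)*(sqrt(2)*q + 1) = 2*q^4 - sqrt(2)*q^3/2 - 101*q^2/2 - 73*sqrt(2)*q/2 - 12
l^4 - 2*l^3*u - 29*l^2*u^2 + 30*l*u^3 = l*(l - 6*u)*(l - u)*(l + 5*u)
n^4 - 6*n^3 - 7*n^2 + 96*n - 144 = (n - 4)*(n - 3)^2*(n + 4)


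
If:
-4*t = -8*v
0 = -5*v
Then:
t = 0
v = 0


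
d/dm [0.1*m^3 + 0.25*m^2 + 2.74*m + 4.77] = 0.3*m^2 + 0.5*m + 2.74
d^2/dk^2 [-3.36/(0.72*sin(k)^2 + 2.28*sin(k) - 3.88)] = (6.96729599999999*sin(k)^4 + 16.547328*sin(k)^3 + 44.561664*sin(k)^2 - 3.370752*sin(k) - 53.70624)/(0.72*sin(k)^2 + 2.28*sin(k) - 3.88)^3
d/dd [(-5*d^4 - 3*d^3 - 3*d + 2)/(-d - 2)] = (15*d^4 + 46*d^3 + 18*d^2 + 8)/(d^2 + 4*d + 4)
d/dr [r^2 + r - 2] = 2*r + 1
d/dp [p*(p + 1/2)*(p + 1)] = 3*p^2 + 3*p + 1/2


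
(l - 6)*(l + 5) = l^2 - l - 30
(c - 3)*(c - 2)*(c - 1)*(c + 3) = c^4 - 3*c^3 - 7*c^2 + 27*c - 18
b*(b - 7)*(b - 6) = b^3 - 13*b^2 + 42*b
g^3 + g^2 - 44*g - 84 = (g - 7)*(g + 2)*(g + 6)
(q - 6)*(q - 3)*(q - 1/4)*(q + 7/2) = q^4 - 23*q^3/4 - 97*q^2/8 + 531*q/8 - 63/4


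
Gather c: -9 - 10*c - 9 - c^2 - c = -c^2 - 11*c - 18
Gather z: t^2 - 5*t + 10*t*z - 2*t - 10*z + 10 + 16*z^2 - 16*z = t^2 - 7*t + 16*z^2 + z*(10*t - 26) + 10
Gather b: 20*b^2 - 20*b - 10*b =20*b^2 - 30*b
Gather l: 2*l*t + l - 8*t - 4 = l*(2*t + 1) - 8*t - 4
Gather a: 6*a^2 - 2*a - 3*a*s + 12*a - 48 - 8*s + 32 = 6*a^2 + a*(10 - 3*s) - 8*s - 16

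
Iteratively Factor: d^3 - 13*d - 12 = (d + 3)*(d^2 - 3*d - 4) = (d + 1)*(d + 3)*(d - 4)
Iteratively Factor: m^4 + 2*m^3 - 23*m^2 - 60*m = (m + 4)*(m^3 - 2*m^2 - 15*m) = (m + 3)*(m + 4)*(m^2 - 5*m) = (m - 5)*(m + 3)*(m + 4)*(m)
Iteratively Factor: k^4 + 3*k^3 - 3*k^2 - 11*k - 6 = (k + 1)*(k^3 + 2*k^2 - 5*k - 6) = (k + 1)^2*(k^2 + k - 6) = (k + 1)^2*(k + 3)*(k - 2)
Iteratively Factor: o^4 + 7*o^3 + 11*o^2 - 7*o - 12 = (o + 4)*(o^3 + 3*o^2 - o - 3) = (o - 1)*(o + 4)*(o^2 + 4*o + 3) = (o - 1)*(o + 1)*(o + 4)*(o + 3)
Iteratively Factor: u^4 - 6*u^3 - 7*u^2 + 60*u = (u - 4)*(u^3 - 2*u^2 - 15*u) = (u - 4)*(u + 3)*(u^2 - 5*u) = (u - 5)*(u - 4)*(u + 3)*(u)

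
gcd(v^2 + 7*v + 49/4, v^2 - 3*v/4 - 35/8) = 1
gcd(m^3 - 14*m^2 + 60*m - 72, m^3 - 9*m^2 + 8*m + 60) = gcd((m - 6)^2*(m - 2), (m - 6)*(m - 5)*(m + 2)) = m - 6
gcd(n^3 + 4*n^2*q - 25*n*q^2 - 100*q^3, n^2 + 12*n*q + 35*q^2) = n + 5*q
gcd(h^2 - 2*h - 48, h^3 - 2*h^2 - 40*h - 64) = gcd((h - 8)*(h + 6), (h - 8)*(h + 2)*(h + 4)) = h - 8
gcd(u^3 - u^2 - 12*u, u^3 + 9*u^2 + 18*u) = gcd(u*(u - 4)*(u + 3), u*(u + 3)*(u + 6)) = u^2 + 3*u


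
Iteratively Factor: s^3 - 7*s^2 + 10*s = (s - 5)*(s^2 - 2*s) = (s - 5)*(s - 2)*(s)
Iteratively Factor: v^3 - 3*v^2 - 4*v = (v - 4)*(v^2 + v) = (v - 4)*(v + 1)*(v)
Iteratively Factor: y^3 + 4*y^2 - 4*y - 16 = (y + 2)*(y^2 + 2*y - 8) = (y - 2)*(y + 2)*(y + 4)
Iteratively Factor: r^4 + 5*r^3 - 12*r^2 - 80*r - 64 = (r + 4)*(r^3 + r^2 - 16*r - 16) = (r + 1)*(r + 4)*(r^2 - 16) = (r - 4)*(r + 1)*(r + 4)*(r + 4)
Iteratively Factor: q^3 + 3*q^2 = (q + 3)*(q^2) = q*(q + 3)*(q)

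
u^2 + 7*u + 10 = (u + 2)*(u + 5)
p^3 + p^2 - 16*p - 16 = (p - 4)*(p + 1)*(p + 4)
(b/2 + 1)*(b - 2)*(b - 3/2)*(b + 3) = b^4/2 + 3*b^3/4 - 17*b^2/4 - 3*b + 9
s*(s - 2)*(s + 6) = s^3 + 4*s^2 - 12*s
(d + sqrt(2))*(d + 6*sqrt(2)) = d^2 + 7*sqrt(2)*d + 12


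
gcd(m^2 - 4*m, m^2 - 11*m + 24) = 1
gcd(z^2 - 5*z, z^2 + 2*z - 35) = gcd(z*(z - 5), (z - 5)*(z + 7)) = z - 5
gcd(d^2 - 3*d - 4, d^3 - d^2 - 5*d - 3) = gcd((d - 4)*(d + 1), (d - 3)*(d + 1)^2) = d + 1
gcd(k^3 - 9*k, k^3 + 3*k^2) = k^2 + 3*k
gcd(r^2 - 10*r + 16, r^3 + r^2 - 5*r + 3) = 1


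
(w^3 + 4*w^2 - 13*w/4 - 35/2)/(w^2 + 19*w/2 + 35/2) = (w^2 + 3*w/2 - 7)/(w + 7)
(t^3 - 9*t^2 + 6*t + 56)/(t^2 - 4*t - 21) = (t^2 - 2*t - 8)/(t + 3)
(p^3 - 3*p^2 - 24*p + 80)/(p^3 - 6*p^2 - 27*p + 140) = (p - 4)/(p - 7)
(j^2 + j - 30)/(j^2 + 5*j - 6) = (j - 5)/(j - 1)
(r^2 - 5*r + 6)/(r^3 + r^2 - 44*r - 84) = (r^2 - 5*r + 6)/(r^3 + r^2 - 44*r - 84)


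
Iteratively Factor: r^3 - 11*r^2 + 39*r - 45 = (r - 5)*(r^2 - 6*r + 9) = (r - 5)*(r - 3)*(r - 3)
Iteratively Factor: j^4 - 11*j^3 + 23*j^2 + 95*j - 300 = (j - 5)*(j^3 - 6*j^2 - 7*j + 60) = (j - 5)^2*(j^2 - j - 12) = (j - 5)^2*(j - 4)*(j + 3)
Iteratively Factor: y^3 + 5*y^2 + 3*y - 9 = (y + 3)*(y^2 + 2*y - 3) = (y + 3)^2*(y - 1)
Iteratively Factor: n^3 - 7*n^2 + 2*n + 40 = (n - 4)*(n^2 - 3*n - 10) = (n - 4)*(n + 2)*(n - 5)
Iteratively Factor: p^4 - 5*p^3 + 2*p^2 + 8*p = (p)*(p^3 - 5*p^2 + 2*p + 8) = p*(p - 4)*(p^2 - p - 2) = p*(p - 4)*(p + 1)*(p - 2)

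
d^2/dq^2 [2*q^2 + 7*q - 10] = 4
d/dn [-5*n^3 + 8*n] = 8 - 15*n^2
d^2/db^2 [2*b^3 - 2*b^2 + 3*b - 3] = 12*b - 4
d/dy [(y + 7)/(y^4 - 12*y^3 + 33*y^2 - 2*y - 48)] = (y^4 - 12*y^3 + 33*y^2 - 2*y - 2*(y + 7)*(2*y^3 - 18*y^2 + 33*y - 1) - 48)/(-y^4 + 12*y^3 - 33*y^2 + 2*y + 48)^2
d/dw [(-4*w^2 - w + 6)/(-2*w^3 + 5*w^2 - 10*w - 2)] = (-8*w^4 - 4*w^3 + 81*w^2 - 44*w + 62)/(4*w^6 - 20*w^5 + 65*w^4 - 92*w^3 + 80*w^2 + 40*w + 4)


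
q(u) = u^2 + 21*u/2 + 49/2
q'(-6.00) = -1.50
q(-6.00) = -2.50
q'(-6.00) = -1.50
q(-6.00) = -2.50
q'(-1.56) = 7.38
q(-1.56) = 10.55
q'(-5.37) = -0.24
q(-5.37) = -3.05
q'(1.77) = 14.04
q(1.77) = 46.22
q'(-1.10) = 8.30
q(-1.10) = 14.16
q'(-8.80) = -7.10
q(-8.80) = 9.54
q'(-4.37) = 1.76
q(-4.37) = -2.29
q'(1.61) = 13.72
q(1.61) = 44.00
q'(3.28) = 17.06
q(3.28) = 69.70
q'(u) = 2*u + 21/2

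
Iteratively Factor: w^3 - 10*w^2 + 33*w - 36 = (w - 4)*(w^2 - 6*w + 9) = (w - 4)*(w - 3)*(w - 3)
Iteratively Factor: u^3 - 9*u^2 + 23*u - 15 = (u - 3)*(u^2 - 6*u + 5) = (u - 5)*(u - 3)*(u - 1)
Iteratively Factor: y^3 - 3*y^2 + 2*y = (y - 2)*(y^2 - y) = (y - 2)*(y - 1)*(y)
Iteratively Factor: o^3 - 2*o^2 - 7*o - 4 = (o - 4)*(o^2 + 2*o + 1) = (o - 4)*(o + 1)*(o + 1)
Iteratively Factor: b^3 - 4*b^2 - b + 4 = (b - 1)*(b^2 - 3*b - 4) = (b - 1)*(b + 1)*(b - 4)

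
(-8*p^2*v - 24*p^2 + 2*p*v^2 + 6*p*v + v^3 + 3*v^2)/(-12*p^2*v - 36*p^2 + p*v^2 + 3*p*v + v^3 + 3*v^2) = (2*p - v)/(3*p - v)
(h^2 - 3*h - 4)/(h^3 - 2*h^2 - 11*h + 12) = (h + 1)/(h^2 + 2*h - 3)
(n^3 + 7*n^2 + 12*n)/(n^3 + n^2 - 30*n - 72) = n/(n - 6)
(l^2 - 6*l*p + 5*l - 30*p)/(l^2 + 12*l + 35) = (l - 6*p)/(l + 7)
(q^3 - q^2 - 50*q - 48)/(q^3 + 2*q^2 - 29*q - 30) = (q - 8)/(q - 5)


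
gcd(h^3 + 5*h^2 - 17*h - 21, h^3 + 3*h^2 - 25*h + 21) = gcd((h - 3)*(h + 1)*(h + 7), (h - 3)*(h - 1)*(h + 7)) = h^2 + 4*h - 21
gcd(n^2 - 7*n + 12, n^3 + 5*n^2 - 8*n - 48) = n - 3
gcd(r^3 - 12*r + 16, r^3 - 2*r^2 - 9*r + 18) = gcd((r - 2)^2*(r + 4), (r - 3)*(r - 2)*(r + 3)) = r - 2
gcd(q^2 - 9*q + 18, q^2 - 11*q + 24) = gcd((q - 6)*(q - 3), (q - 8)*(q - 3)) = q - 3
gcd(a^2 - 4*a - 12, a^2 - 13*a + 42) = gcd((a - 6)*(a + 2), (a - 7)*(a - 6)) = a - 6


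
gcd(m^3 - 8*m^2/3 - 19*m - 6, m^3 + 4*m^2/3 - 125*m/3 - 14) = m^2 - 17*m/3 - 2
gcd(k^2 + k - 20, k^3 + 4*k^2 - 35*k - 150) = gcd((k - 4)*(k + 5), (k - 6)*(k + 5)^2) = k + 5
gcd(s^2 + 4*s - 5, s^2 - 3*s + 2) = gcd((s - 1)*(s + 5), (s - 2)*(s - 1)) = s - 1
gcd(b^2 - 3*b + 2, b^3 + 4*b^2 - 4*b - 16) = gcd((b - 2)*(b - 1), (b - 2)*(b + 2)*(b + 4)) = b - 2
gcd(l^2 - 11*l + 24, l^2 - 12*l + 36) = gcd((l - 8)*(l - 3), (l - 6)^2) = 1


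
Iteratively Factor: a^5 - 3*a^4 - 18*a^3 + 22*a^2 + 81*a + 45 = (a + 1)*(a^4 - 4*a^3 - 14*a^2 + 36*a + 45) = (a + 1)^2*(a^3 - 5*a^2 - 9*a + 45) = (a - 5)*(a + 1)^2*(a^2 - 9) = (a - 5)*(a - 3)*(a + 1)^2*(a + 3)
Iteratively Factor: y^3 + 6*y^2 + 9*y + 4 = (y + 1)*(y^2 + 5*y + 4) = (y + 1)*(y + 4)*(y + 1)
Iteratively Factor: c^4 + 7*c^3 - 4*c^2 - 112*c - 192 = (c - 4)*(c^3 + 11*c^2 + 40*c + 48) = (c - 4)*(c + 4)*(c^2 + 7*c + 12) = (c - 4)*(c + 4)^2*(c + 3)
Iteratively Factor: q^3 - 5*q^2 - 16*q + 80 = (q + 4)*(q^2 - 9*q + 20) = (q - 5)*(q + 4)*(q - 4)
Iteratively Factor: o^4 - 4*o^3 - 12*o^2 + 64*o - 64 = (o + 4)*(o^3 - 8*o^2 + 20*o - 16) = (o - 2)*(o + 4)*(o^2 - 6*o + 8) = (o - 2)^2*(o + 4)*(o - 4)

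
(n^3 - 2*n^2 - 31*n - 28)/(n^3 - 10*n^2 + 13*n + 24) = (n^2 - 3*n - 28)/(n^2 - 11*n + 24)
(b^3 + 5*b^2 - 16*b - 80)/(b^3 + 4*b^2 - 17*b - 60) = (b + 4)/(b + 3)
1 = 1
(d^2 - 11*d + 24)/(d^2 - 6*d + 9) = (d - 8)/(d - 3)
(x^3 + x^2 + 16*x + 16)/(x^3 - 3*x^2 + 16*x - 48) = (x + 1)/(x - 3)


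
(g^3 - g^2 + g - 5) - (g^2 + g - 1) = g^3 - 2*g^2 - 4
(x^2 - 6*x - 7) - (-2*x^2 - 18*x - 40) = 3*x^2 + 12*x + 33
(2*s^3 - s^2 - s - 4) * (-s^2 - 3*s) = -2*s^5 - 5*s^4 + 4*s^3 + 7*s^2 + 12*s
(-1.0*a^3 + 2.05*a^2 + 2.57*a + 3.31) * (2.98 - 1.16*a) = 1.16*a^4 - 5.358*a^3 + 3.1278*a^2 + 3.819*a + 9.8638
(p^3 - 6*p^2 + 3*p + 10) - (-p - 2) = p^3 - 6*p^2 + 4*p + 12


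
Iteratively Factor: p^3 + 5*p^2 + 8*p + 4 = (p + 2)*(p^2 + 3*p + 2) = (p + 2)^2*(p + 1)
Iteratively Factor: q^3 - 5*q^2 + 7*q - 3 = (q - 3)*(q^2 - 2*q + 1) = (q - 3)*(q - 1)*(q - 1)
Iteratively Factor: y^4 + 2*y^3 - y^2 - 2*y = (y + 1)*(y^3 + y^2 - 2*y) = (y + 1)*(y + 2)*(y^2 - y) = (y - 1)*(y + 1)*(y + 2)*(y)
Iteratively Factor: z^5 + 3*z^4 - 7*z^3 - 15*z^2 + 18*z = (z)*(z^4 + 3*z^3 - 7*z^2 - 15*z + 18) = z*(z + 3)*(z^3 - 7*z + 6) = z*(z - 1)*(z + 3)*(z^2 + z - 6) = z*(z - 1)*(z + 3)^2*(z - 2)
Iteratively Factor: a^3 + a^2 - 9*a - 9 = (a + 3)*(a^2 - 2*a - 3) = (a - 3)*(a + 3)*(a + 1)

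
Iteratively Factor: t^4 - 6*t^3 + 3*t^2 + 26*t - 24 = (t - 3)*(t^3 - 3*t^2 - 6*t + 8) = (t - 3)*(t + 2)*(t^2 - 5*t + 4) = (t - 4)*(t - 3)*(t + 2)*(t - 1)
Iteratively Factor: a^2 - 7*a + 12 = (a - 3)*(a - 4)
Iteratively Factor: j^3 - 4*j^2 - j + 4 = (j + 1)*(j^2 - 5*j + 4) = (j - 4)*(j + 1)*(j - 1)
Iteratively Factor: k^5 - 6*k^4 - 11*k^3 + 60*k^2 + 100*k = (k - 5)*(k^4 - k^3 - 16*k^2 - 20*k) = (k - 5)*(k + 2)*(k^3 - 3*k^2 - 10*k) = k*(k - 5)*(k + 2)*(k^2 - 3*k - 10) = k*(k - 5)^2*(k + 2)*(k + 2)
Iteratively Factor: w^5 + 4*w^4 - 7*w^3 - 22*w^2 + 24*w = (w + 3)*(w^4 + w^3 - 10*w^2 + 8*w) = (w - 2)*(w + 3)*(w^3 + 3*w^2 - 4*w) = (w - 2)*(w - 1)*(w + 3)*(w^2 + 4*w) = (w - 2)*(w - 1)*(w + 3)*(w + 4)*(w)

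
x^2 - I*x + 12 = (x - 4*I)*(x + 3*I)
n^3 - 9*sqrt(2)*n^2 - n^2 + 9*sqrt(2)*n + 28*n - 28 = (n - 1)*(n - 7*sqrt(2))*(n - 2*sqrt(2))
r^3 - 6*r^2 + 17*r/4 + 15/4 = (r - 5)*(r - 3/2)*(r + 1/2)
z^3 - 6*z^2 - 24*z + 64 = (z - 8)*(z - 2)*(z + 4)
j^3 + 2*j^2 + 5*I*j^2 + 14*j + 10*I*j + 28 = (j + 2)*(j - 2*I)*(j + 7*I)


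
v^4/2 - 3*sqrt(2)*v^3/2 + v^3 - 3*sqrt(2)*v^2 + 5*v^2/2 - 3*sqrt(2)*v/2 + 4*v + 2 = (v/2 + 1/2)*(v + 1)*(v - 2*sqrt(2))*(v - sqrt(2))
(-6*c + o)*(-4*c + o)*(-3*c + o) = -72*c^3 + 54*c^2*o - 13*c*o^2 + o^3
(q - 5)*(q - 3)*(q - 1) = q^3 - 9*q^2 + 23*q - 15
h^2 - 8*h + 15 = (h - 5)*(h - 3)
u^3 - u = u*(u - 1)*(u + 1)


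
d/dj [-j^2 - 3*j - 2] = -2*j - 3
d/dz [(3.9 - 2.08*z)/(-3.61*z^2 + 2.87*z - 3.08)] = (-7.5088*z^2 + 28.158*z - 4.7866)/(13.0321*z^4 - 20.7214*z^3 + 30.4745*z^2 - 17.6792*z + 9.4864)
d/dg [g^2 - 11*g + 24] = 2*g - 11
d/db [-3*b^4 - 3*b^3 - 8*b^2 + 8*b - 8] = -12*b^3 - 9*b^2 - 16*b + 8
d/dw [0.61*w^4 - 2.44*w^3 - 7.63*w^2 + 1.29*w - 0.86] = 2.44*w^3 - 7.32*w^2 - 15.26*w + 1.29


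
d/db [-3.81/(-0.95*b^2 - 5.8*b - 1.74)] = (-7.239*b - 22.098)/(0.95*b^2 + 5.8*b + 1.74)^2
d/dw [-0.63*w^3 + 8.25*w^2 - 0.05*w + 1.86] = -1.89*w^2 + 16.5*w - 0.05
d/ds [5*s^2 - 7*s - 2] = 10*s - 7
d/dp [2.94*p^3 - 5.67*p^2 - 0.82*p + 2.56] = 8.82*p^2 - 11.34*p - 0.82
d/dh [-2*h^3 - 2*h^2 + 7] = 2*h*(-3*h - 2)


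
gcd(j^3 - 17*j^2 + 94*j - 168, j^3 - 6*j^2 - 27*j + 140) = j^2 - 11*j + 28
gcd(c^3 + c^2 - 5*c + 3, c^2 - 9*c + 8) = c - 1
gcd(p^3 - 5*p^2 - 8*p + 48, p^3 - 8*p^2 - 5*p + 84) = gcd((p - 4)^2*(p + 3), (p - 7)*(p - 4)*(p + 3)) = p^2 - p - 12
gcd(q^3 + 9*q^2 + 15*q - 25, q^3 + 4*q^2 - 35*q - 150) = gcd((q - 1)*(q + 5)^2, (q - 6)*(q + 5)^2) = q^2 + 10*q + 25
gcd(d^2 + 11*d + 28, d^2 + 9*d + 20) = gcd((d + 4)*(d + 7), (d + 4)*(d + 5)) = d + 4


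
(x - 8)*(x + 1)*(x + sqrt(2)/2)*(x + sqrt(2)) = x^4 - 7*x^3 + 3*sqrt(2)*x^3/2 - 21*sqrt(2)*x^2/2 - 7*x^2 - 12*sqrt(2)*x - 7*x - 8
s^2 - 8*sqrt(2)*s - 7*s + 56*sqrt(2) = (s - 7)*(s - 8*sqrt(2))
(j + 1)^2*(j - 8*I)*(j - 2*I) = j^4 + 2*j^3 - 10*I*j^3 - 15*j^2 - 20*I*j^2 - 32*j - 10*I*j - 16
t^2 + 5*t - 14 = (t - 2)*(t + 7)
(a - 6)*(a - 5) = a^2 - 11*a + 30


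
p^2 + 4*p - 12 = (p - 2)*(p + 6)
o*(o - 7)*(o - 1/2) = o^3 - 15*o^2/2 + 7*o/2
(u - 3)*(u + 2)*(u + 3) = u^3 + 2*u^2 - 9*u - 18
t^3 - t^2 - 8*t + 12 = (t - 2)^2*(t + 3)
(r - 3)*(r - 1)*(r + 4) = r^3 - 13*r + 12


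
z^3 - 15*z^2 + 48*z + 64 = (z - 8)^2*(z + 1)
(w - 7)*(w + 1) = w^2 - 6*w - 7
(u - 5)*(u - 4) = u^2 - 9*u + 20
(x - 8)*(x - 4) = x^2 - 12*x + 32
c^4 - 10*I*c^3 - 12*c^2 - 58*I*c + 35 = (c - 7*I)*(c - 5*I)*(c + I)^2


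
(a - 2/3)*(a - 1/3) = a^2 - a + 2/9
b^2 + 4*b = b*(b + 4)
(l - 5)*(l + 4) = l^2 - l - 20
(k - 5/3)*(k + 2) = k^2 + k/3 - 10/3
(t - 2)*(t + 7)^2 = t^3 + 12*t^2 + 21*t - 98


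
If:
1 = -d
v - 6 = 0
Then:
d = -1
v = 6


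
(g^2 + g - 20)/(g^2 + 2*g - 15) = (g - 4)/(g - 3)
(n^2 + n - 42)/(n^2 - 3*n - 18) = (n + 7)/(n + 3)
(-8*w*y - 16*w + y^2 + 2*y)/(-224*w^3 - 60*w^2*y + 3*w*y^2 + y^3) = (y + 2)/(28*w^2 + 11*w*y + y^2)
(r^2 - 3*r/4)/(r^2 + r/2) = (4*r - 3)/(2*(2*r + 1))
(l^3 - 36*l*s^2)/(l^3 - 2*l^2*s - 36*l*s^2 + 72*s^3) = l/(l - 2*s)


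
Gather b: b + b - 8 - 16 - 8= 2*b - 32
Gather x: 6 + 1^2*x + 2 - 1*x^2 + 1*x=-x^2 + 2*x + 8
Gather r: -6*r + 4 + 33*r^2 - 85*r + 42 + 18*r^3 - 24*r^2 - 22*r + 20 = 18*r^3 + 9*r^2 - 113*r + 66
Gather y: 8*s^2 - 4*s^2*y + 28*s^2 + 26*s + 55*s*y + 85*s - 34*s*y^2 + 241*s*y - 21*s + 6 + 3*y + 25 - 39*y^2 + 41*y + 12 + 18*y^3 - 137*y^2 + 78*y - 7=36*s^2 + 90*s + 18*y^3 + y^2*(-34*s - 176) + y*(-4*s^2 + 296*s + 122) + 36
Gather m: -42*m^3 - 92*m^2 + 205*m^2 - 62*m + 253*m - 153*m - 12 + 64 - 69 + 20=-42*m^3 + 113*m^2 + 38*m + 3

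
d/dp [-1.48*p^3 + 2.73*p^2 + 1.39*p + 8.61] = -4.44*p^2 + 5.46*p + 1.39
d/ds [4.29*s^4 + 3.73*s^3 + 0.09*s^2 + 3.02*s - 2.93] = 17.16*s^3 + 11.19*s^2 + 0.18*s + 3.02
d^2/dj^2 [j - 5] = 0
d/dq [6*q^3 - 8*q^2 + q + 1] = 18*q^2 - 16*q + 1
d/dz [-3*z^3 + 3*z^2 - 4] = 3*z*(2 - 3*z)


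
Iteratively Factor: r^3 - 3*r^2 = (r - 3)*(r^2) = r*(r - 3)*(r)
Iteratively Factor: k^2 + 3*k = (k)*(k + 3)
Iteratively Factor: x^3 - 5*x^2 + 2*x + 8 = (x + 1)*(x^2 - 6*x + 8) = (x - 2)*(x + 1)*(x - 4)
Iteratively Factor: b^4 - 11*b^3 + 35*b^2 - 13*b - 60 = (b + 1)*(b^3 - 12*b^2 + 47*b - 60) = (b - 5)*(b + 1)*(b^2 - 7*b + 12) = (b - 5)*(b - 4)*(b + 1)*(b - 3)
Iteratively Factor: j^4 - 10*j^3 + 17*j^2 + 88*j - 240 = (j - 4)*(j^3 - 6*j^2 - 7*j + 60) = (j - 5)*(j - 4)*(j^2 - j - 12) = (j - 5)*(j - 4)*(j + 3)*(j - 4)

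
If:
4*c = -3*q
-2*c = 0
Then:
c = 0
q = 0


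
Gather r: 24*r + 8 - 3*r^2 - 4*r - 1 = -3*r^2 + 20*r + 7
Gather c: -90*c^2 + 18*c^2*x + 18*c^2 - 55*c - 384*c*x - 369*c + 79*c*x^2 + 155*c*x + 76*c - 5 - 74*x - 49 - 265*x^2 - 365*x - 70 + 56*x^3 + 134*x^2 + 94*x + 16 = c^2*(18*x - 72) + c*(79*x^2 - 229*x - 348) + 56*x^3 - 131*x^2 - 345*x - 108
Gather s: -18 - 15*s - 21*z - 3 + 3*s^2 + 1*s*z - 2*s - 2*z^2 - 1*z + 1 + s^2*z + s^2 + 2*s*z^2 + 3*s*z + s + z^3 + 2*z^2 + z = s^2*(z + 4) + s*(2*z^2 + 4*z - 16) + z^3 - 21*z - 20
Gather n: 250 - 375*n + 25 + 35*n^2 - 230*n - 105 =35*n^2 - 605*n + 170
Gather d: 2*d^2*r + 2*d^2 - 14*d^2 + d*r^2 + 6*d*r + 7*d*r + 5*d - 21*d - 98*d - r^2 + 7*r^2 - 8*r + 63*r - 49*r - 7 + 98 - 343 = d^2*(2*r - 12) + d*(r^2 + 13*r - 114) + 6*r^2 + 6*r - 252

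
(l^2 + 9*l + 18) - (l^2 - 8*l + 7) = 17*l + 11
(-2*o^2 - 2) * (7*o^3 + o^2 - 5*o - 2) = -14*o^5 - 2*o^4 - 4*o^3 + 2*o^2 + 10*o + 4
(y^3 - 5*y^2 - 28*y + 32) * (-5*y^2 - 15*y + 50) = -5*y^5 + 10*y^4 + 265*y^3 + 10*y^2 - 1880*y + 1600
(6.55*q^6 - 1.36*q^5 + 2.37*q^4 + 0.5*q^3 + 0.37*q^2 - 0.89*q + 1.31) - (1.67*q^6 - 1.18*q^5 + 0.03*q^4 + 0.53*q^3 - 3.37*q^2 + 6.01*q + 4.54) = 4.88*q^6 - 0.18*q^5 + 2.34*q^4 - 0.03*q^3 + 3.74*q^2 - 6.9*q - 3.23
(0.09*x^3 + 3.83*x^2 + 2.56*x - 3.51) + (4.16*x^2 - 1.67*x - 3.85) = 0.09*x^3 + 7.99*x^2 + 0.89*x - 7.36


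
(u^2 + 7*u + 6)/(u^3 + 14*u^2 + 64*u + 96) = (u + 1)/(u^2 + 8*u + 16)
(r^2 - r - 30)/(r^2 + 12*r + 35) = (r - 6)/(r + 7)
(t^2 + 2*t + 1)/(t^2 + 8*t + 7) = (t + 1)/(t + 7)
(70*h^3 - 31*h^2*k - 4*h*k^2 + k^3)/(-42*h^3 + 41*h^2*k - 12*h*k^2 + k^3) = (-5*h - k)/(3*h - k)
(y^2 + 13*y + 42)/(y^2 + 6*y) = (y + 7)/y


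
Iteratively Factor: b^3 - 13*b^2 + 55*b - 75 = (b - 3)*(b^2 - 10*b + 25) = (b - 5)*(b - 3)*(b - 5)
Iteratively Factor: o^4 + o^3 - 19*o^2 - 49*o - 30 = (o + 1)*(o^3 - 19*o - 30) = (o + 1)*(o + 2)*(o^2 - 2*o - 15) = (o - 5)*(o + 1)*(o + 2)*(o + 3)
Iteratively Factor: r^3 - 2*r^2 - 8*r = (r)*(r^2 - 2*r - 8) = r*(r - 4)*(r + 2)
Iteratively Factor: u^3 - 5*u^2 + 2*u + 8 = (u - 2)*(u^2 - 3*u - 4) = (u - 2)*(u + 1)*(u - 4)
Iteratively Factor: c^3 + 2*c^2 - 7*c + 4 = (c - 1)*(c^2 + 3*c - 4) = (c - 1)^2*(c + 4)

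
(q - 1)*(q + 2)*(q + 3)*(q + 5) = q^4 + 9*q^3 + 21*q^2 - q - 30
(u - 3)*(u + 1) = u^2 - 2*u - 3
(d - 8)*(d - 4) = d^2 - 12*d + 32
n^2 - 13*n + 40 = (n - 8)*(n - 5)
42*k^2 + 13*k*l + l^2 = (6*k + l)*(7*k + l)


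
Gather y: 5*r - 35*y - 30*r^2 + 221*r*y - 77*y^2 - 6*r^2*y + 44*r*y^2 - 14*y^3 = -30*r^2 + 5*r - 14*y^3 + y^2*(44*r - 77) + y*(-6*r^2 + 221*r - 35)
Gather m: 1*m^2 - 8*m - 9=m^2 - 8*m - 9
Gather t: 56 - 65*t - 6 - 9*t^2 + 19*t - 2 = -9*t^2 - 46*t + 48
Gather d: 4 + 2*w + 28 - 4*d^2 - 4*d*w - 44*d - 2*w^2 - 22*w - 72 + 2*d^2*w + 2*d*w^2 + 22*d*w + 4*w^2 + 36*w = d^2*(2*w - 4) + d*(2*w^2 + 18*w - 44) + 2*w^2 + 16*w - 40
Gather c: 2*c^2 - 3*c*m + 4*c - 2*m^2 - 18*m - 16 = 2*c^2 + c*(4 - 3*m) - 2*m^2 - 18*m - 16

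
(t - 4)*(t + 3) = t^2 - t - 12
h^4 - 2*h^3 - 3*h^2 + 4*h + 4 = (h - 2)^2*(h + 1)^2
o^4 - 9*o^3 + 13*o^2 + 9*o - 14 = (o - 7)*(o - 2)*(o - 1)*(o + 1)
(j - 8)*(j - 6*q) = j^2 - 6*j*q - 8*j + 48*q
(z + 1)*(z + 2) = z^2 + 3*z + 2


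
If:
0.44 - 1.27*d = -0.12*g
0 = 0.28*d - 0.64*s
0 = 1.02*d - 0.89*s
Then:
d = 0.00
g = -3.67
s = 0.00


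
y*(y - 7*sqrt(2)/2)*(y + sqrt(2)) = y^3 - 5*sqrt(2)*y^2/2 - 7*y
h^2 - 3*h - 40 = (h - 8)*(h + 5)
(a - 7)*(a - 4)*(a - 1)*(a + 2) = a^4 - 10*a^3 + 15*a^2 + 50*a - 56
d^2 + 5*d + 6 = (d + 2)*(d + 3)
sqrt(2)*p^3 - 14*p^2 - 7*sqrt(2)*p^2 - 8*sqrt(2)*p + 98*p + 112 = (p - 8)*(p - 7*sqrt(2))*(sqrt(2)*p + sqrt(2))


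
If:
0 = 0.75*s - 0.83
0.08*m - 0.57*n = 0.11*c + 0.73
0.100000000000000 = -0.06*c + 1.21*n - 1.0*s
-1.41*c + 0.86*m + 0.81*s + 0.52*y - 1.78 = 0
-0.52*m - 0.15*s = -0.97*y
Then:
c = -31.69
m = -38.54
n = -0.57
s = 1.11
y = -20.49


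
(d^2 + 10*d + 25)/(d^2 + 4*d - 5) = (d + 5)/(d - 1)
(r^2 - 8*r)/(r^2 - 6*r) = (r - 8)/(r - 6)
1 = 1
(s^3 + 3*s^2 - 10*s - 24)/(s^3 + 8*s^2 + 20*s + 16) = (s - 3)/(s + 2)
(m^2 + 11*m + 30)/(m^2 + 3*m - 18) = (m + 5)/(m - 3)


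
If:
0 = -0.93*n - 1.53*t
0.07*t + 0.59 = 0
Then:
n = 13.87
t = -8.43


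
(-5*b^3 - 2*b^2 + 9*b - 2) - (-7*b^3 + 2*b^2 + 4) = 2*b^3 - 4*b^2 + 9*b - 6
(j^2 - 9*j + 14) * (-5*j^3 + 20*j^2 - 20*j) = -5*j^5 + 65*j^4 - 270*j^3 + 460*j^2 - 280*j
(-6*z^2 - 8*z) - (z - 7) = -6*z^2 - 9*z + 7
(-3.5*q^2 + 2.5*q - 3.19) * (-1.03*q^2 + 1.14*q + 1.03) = 3.605*q^4 - 6.565*q^3 + 2.5307*q^2 - 1.0616*q - 3.2857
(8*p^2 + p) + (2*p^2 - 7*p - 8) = 10*p^2 - 6*p - 8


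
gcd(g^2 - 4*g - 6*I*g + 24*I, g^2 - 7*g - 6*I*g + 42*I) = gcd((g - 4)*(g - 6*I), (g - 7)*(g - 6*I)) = g - 6*I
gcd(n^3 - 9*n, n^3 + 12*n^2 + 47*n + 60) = n + 3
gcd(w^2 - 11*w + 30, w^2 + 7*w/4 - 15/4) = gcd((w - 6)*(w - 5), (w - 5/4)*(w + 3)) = 1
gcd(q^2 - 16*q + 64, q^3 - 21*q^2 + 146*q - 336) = q - 8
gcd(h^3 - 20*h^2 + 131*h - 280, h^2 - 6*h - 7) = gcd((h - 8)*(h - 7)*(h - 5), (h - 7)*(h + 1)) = h - 7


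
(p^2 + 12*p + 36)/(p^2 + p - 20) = (p^2 + 12*p + 36)/(p^2 + p - 20)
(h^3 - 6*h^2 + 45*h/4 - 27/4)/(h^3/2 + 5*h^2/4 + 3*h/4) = (4*h^3 - 24*h^2 + 45*h - 27)/(h*(2*h^2 + 5*h + 3))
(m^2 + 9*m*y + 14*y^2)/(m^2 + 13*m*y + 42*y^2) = (m + 2*y)/(m + 6*y)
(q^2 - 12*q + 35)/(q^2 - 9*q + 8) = (q^2 - 12*q + 35)/(q^2 - 9*q + 8)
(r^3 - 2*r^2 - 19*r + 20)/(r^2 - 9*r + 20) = (r^2 + 3*r - 4)/(r - 4)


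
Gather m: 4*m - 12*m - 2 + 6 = 4 - 8*m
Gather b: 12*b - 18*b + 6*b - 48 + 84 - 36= 0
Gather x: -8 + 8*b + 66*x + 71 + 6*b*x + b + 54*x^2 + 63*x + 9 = 9*b + 54*x^2 + x*(6*b + 129) + 72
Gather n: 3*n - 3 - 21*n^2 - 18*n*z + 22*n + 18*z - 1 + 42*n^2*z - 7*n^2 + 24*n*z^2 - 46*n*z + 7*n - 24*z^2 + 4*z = n^2*(42*z - 28) + n*(24*z^2 - 64*z + 32) - 24*z^2 + 22*z - 4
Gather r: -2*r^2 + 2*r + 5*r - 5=-2*r^2 + 7*r - 5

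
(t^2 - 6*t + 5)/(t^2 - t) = (t - 5)/t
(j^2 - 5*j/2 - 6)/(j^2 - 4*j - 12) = (-j^2 + 5*j/2 + 6)/(-j^2 + 4*j + 12)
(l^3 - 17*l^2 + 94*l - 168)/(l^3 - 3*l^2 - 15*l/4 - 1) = 4*(l^2 - 13*l + 42)/(4*l^2 + 4*l + 1)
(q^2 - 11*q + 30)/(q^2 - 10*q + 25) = (q - 6)/(q - 5)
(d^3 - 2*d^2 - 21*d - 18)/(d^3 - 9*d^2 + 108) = (d + 1)/(d - 6)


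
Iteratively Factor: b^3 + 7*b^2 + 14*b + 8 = (b + 2)*(b^2 + 5*b + 4) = (b + 1)*(b + 2)*(b + 4)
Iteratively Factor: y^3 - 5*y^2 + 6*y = (y - 3)*(y^2 - 2*y) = (y - 3)*(y - 2)*(y)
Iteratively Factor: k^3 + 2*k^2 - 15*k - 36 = (k + 3)*(k^2 - k - 12) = (k - 4)*(k + 3)*(k + 3)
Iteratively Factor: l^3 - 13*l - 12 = (l + 1)*(l^2 - l - 12) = (l - 4)*(l + 1)*(l + 3)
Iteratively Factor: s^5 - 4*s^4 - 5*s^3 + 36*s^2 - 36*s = (s - 2)*(s^4 - 2*s^3 - 9*s^2 + 18*s) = s*(s - 2)*(s^3 - 2*s^2 - 9*s + 18) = s*(s - 3)*(s - 2)*(s^2 + s - 6) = s*(s - 3)*(s - 2)*(s + 3)*(s - 2)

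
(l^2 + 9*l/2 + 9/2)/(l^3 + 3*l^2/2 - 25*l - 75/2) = (l + 3)/(l^2 - 25)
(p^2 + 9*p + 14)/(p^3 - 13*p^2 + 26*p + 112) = (p + 7)/(p^2 - 15*p + 56)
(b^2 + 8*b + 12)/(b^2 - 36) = (b + 2)/(b - 6)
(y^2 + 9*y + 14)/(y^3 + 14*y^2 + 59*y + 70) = 1/(y + 5)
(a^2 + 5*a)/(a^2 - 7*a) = (a + 5)/(a - 7)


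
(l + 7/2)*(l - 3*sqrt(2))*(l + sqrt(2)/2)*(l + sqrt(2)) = l^4 - 3*sqrt(2)*l^3/2 + 7*l^3/2 - 8*l^2 - 21*sqrt(2)*l^2/4 - 28*l - 3*sqrt(2)*l - 21*sqrt(2)/2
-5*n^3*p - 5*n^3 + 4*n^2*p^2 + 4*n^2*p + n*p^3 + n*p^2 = (-n + p)*(5*n + p)*(n*p + n)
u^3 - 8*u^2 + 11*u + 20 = (u - 5)*(u - 4)*(u + 1)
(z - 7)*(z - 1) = z^2 - 8*z + 7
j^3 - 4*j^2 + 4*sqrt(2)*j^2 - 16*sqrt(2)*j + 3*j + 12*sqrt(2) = (j - 3)*(j - 1)*(j + 4*sqrt(2))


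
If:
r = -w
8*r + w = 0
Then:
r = 0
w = 0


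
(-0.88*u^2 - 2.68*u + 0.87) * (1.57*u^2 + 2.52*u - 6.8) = -1.3816*u^4 - 6.4252*u^3 + 0.596299999999999*u^2 + 20.4164*u - 5.916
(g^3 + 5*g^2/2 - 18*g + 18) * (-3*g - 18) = -3*g^4 - 51*g^3/2 + 9*g^2 + 270*g - 324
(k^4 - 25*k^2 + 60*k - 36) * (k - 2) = k^5 - 2*k^4 - 25*k^3 + 110*k^2 - 156*k + 72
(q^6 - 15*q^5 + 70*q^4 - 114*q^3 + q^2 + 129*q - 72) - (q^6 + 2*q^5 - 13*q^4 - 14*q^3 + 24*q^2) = -17*q^5 + 83*q^4 - 100*q^3 - 23*q^2 + 129*q - 72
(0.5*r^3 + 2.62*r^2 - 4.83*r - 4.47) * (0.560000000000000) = 0.28*r^3 + 1.4672*r^2 - 2.7048*r - 2.5032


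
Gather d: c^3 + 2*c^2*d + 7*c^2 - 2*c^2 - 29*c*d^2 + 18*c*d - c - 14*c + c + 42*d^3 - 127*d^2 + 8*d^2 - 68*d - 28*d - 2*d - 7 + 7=c^3 + 5*c^2 - 14*c + 42*d^3 + d^2*(-29*c - 119) + d*(2*c^2 + 18*c - 98)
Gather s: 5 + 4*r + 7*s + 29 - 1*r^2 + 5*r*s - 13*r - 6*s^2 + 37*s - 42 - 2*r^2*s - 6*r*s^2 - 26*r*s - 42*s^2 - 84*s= -r^2 - 9*r + s^2*(-6*r - 48) + s*(-2*r^2 - 21*r - 40) - 8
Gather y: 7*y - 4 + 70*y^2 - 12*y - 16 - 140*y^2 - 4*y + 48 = -70*y^2 - 9*y + 28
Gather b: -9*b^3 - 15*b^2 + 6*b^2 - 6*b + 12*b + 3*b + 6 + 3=-9*b^3 - 9*b^2 + 9*b + 9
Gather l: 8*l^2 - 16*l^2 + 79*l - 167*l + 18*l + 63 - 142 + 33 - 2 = -8*l^2 - 70*l - 48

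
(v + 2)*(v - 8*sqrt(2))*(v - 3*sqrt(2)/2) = v^3 - 19*sqrt(2)*v^2/2 + 2*v^2 - 19*sqrt(2)*v + 24*v + 48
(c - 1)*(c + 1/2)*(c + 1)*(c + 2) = c^4 + 5*c^3/2 - 5*c/2 - 1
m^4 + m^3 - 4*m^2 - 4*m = m*(m - 2)*(m + 1)*(m + 2)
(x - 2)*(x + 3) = x^2 + x - 6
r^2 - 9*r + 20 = (r - 5)*(r - 4)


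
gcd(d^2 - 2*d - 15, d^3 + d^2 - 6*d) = d + 3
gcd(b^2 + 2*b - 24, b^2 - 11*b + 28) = b - 4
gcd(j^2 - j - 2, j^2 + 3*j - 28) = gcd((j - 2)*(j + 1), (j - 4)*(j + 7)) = 1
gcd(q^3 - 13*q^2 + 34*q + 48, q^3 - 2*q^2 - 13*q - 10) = q + 1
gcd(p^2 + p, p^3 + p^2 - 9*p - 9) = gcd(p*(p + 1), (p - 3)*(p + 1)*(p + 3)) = p + 1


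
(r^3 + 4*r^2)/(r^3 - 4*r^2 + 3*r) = r*(r + 4)/(r^2 - 4*r + 3)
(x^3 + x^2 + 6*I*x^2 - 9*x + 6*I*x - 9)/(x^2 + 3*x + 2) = (x^2 + 6*I*x - 9)/(x + 2)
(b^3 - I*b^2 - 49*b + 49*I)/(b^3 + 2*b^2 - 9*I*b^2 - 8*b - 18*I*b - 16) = (b^2 - 49)/(b^2 + b*(2 - 8*I) - 16*I)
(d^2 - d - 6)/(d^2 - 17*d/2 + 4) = 2*(d^2 - d - 6)/(2*d^2 - 17*d + 8)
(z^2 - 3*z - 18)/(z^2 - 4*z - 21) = (z - 6)/(z - 7)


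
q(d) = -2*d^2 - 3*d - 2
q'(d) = -4*d - 3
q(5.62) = -82.03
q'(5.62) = -25.48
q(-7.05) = -80.26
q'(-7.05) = 25.20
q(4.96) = -66.08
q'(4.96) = -22.84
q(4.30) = -51.88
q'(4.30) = -20.20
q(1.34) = -9.61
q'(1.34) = -8.36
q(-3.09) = -11.83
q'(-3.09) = 9.36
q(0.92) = -6.45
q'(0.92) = -6.68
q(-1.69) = -2.64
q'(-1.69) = 3.76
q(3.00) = -29.00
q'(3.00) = -15.00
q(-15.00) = -407.00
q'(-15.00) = 57.00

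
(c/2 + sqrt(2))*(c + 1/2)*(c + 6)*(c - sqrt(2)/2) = c^4/2 + 3*sqrt(2)*c^3/4 + 13*c^3/4 + c^2/2 + 39*sqrt(2)*c^2/8 - 13*c/2 + 9*sqrt(2)*c/4 - 3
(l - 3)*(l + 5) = l^2 + 2*l - 15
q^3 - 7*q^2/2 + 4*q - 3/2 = (q - 3/2)*(q - 1)^2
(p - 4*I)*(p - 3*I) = p^2 - 7*I*p - 12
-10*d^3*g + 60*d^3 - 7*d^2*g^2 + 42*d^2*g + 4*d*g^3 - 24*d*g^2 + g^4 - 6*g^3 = (-2*d + g)*(d + g)*(5*d + g)*(g - 6)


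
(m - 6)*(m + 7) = m^2 + m - 42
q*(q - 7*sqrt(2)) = q^2 - 7*sqrt(2)*q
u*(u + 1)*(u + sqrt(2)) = u^3 + u^2 + sqrt(2)*u^2 + sqrt(2)*u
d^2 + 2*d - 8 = (d - 2)*(d + 4)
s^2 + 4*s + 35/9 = (s + 5/3)*(s + 7/3)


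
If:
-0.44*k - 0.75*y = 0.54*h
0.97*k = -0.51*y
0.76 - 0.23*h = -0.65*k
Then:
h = -6.04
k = -3.31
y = 6.29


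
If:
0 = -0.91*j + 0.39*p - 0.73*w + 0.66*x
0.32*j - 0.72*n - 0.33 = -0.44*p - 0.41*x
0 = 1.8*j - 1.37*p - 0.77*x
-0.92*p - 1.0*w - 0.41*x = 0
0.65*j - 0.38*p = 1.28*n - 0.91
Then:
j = 1.11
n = 0.59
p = 2.30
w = -1.50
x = -1.49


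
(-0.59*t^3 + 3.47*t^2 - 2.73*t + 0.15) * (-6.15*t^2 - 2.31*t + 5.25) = 3.6285*t^5 - 19.9776*t^4 + 5.6763*t^3 + 23.6013*t^2 - 14.679*t + 0.7875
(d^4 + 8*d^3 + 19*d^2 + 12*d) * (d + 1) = d^5 + 9*d^4 + 27*d^3 + 31*d^2 + 12*d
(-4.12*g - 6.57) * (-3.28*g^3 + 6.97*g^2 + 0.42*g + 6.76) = 13.5136*g^4 - 7.1668*g^3 - 47.5233*g^2 - 30.6106*g - 44.4132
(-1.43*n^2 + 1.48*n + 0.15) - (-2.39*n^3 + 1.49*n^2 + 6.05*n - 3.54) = 2.39*n^3 - 2.92*n^2 - 4.57*n + 3.69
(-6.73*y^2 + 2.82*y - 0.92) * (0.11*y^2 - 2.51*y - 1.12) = -0.7403*y^4 + 17.2025*y^3 + 0.358200000000002*y^2 - 0.849200000000001*y + 1.0304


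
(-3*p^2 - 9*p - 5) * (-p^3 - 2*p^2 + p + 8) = 3*p^5 + 15*p^4 + 20*p^3 - 23*p^2 - 77*p - 40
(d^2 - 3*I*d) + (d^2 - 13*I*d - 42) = 2*d^2 - 16*I*d - 42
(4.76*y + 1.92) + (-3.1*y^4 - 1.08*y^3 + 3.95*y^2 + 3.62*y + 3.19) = -3.1*y^4 - 1.08*y^3 + 3.95*y^2 + 8.38*y + 5.11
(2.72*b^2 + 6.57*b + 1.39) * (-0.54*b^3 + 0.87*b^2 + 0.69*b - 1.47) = -1.4688*b^5 - 1.1814*b^4 + 6.8421*b^3 + 1.7442*b^2 - 8.6988*b - 2.0433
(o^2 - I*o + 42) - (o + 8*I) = o^2 - o - I*o + 42 - 8*I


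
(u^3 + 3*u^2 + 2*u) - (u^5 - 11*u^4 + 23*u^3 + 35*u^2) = -u^5 + 11*u^4 - 22*u^3 - 32*u^2 + 2*u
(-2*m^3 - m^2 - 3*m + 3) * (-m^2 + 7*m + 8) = 2*m^5 - 13*m^4 - 20*m^3 - 32*m^2 - 3*m + 24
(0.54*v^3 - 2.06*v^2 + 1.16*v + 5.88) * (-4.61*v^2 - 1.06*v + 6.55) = -2.4894*v^5 + 8.9242*v^4 + 0.373*v^3 - 41.8294*v^2 + 1.3652*v + 38.514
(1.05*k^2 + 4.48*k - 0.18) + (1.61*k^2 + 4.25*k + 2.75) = 2.66*k^2 + 8.73*k + 2.57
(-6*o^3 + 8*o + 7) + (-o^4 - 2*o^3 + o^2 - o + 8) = -o^4 - 8*o^3 + o^2 + 7*o + 15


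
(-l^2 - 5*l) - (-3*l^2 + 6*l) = 2*l^2 - 11*l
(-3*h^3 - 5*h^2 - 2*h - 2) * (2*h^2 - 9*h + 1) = -6*h^5 + 17*h^4 + 38*h^3 + 9*h^2 + 16*h - 2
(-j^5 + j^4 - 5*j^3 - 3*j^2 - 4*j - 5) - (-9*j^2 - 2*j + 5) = -j^5 + j^4 - 5*j^3 + 6*j^2 - 2*j - 10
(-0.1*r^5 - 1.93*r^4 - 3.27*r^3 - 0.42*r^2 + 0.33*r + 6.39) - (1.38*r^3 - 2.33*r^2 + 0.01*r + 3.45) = -0.1*r^5 - 1.93*r^4 - 4.65*r^3 + 1.91*r^2 + 0.32*r + 2.94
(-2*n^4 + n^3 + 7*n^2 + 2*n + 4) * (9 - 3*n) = 6*n^5 - 21*n^4 - 12*n^3 + 57*n^2 + 6*n + 36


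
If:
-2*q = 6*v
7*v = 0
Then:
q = 0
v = 0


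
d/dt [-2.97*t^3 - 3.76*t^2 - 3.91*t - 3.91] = -8.91*t^2 - 7.52*t - 3.91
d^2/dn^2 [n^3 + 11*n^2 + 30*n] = 6*n + 22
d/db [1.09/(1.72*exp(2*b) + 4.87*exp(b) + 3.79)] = (-3.7496*exp(b) - 5.3083)*exp(b)/(1.72*exp(2*b) + 4.87*exp(b) + 3.79)^2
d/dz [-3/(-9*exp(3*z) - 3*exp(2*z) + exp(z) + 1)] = (-81*exp(2*z) - 18*exp(z) + 3)*exp(z)/(9*exp(3*z) + 3*exp(2*z) - exp(z) - 1)^2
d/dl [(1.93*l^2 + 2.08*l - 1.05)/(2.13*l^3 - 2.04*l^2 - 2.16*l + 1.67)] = (-4.1109*l^4 - 8.8608*l^3 + 6.7839*l^2 + 2.1622*l + 1.2056)/(4.5369*l^6 - 8.6904*l^5 - 5.04*l^4 + 15.927*l^3 - 2.148*l^2 - 7.2144*l + 2.7889)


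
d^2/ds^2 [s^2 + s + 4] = 2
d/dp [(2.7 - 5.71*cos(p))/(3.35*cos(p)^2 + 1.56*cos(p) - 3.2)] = (-19.1285*cos(p)^2 + 18.09*cos(p) - 14.06)*sin(p)/(11.2225*cos(p)^4 + 10.452*cos(p)^3 - 19.0064*cos(p)^2 - 9.984*cos(p) + 10.24)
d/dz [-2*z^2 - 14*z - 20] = -4*z - 14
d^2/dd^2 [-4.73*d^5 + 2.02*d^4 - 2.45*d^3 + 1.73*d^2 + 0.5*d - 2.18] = -94.6*d^3 + 24.24*d^2 - 14.7*d + 3.46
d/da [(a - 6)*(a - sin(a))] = a + (6 - a)*(cos(a) - 1) - sin(a)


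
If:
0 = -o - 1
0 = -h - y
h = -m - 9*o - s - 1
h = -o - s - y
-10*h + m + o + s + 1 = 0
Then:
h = 8/11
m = 69/11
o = -1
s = 1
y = -8/11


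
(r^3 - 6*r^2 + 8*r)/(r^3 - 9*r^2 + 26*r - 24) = r/(r - 3)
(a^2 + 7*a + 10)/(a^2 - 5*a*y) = (a^2 + 7*a + 10)/(a*(a - 5*y))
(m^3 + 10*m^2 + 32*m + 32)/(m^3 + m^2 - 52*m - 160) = (m^2 + 6*m + 8)/(m^2 - 3*m - 40)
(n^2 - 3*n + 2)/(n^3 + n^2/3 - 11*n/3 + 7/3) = 3*(n - 2)/(3*n^2 + 4*n - 7)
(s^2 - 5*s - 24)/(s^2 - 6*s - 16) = (s + 3)/(s + 2)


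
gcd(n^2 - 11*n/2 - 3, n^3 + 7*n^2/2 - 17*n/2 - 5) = n + 1/2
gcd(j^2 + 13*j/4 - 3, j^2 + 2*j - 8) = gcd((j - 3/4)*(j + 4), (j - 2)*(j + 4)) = j + 4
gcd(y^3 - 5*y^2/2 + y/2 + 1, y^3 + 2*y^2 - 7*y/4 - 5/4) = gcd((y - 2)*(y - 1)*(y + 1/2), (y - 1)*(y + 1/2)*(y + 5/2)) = y^2 - y/2 - 1/2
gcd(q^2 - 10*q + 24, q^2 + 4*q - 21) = 1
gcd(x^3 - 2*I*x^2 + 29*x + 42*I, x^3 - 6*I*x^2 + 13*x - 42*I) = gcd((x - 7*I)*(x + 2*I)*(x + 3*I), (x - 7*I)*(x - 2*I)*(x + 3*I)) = x^2 - 4*I*x + 21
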